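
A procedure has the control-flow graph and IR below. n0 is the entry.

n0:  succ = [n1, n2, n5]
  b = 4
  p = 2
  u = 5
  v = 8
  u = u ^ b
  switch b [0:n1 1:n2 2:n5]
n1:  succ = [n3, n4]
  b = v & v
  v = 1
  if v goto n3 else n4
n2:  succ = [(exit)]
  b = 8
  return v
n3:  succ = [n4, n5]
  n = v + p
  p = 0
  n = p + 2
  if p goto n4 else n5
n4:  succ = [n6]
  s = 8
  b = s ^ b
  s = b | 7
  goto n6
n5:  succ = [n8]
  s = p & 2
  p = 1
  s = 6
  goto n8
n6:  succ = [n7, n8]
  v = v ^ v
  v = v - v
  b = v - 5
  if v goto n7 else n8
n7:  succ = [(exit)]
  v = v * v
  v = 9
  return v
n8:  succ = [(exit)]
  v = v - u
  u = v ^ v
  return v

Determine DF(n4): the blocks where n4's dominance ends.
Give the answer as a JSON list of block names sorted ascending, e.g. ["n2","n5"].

Answer: ["n8"]

Analysis:
idom tree: n1←n0 n2←n0 n3←n1 n4←n1 n5←n0 n6←n4 n7←n6 n8←n0
Dom∩ at merges:
  n4: preds {n1,n3}: {n0,n1} ∩ {n0,n1,n3} = {n0,n1}; idom=n1
  n5: preds {n0,n3}: {n0} ∩ {n0,n1,n3} = {n0}; idom=n0
  n8: preds {n5,n6}: {n0,n5} ∩ {n0,n1,n4,n6} = {n0}; idom=n0

DF derivation:
  join n4 pred n1: · stop@n1
  join n4 pred n3: n3 stop@n1
  join n5 pred n0: · stop@n0
  join n5 pred n3: n3→n1 stop@n0
  join n8 pred n5: n5 stop@n0
  join n8 pred n6: n6→n4→n1 stop@n0
  n0 → ∅
  n1 → {n5,n8}
  n2 → ∅
  n3 → {n4,n5}
  n4 → {n8}
  n5 → {n8}
  n6 → {n8}
  n7 → ∅
  n8 → ∅

DF(n4) = ["n8"]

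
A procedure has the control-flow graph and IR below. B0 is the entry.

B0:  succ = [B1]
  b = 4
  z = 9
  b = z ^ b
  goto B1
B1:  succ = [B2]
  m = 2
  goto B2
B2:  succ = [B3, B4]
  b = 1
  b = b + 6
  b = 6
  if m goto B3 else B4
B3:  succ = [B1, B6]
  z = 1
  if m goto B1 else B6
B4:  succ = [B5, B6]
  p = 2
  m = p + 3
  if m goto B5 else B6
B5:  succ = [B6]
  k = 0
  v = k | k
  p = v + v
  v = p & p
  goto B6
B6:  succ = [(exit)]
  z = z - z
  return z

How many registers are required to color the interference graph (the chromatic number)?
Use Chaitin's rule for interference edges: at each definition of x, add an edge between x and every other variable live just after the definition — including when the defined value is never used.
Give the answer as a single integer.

Answer: 3

Working:
Per-block:
  B0: {b,z} / ∅
  B1: {m} / ∅
  B2: {b} / {m}
  B3: {z} / {m}
  B4: {m,p} / ∅
  B5: {k,p,v} / ∅
  B6: {z} / {z}

Live sets:
  B0: in=∅ out={z}
  B1: in={z} out={m,z}
  B2: in={m,z} out={m,z}
  B3: in={m} out={z}
  B4: in={z} out={z}
  B5: in={z} out={z}
  B6: in={z} out=∅

Conflict graph:
  b — {m,z}
  k — {z}
  m — {b,z}
  p — {z}
  v — {z}
  z — {b,k,m,p,v}

Registers:
  clique {b,m,z} ⇒ need ≥ 3
  assign b→r1 k→r1 m→r2 p→r1 v→r1 z→r0 — no edge inside a register ⇒ χ ≤ 3
  χ = 3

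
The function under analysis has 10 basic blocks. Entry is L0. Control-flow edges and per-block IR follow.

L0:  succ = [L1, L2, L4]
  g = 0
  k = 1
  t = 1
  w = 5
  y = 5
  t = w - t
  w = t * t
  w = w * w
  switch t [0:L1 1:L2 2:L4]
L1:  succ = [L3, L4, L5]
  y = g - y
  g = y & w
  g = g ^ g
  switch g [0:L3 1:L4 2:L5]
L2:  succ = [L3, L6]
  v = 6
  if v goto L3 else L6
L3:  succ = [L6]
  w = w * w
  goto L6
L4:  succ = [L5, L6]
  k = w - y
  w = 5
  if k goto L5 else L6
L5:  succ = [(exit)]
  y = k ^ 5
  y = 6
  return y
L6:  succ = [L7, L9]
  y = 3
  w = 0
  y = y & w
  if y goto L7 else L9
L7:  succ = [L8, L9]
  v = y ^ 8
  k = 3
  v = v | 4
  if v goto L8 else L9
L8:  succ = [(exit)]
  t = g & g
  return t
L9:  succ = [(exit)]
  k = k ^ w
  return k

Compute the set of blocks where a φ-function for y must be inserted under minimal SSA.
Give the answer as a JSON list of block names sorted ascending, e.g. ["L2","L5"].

idom tree: L1←L0 L2←L0 L3←L0 L4←L0 L5←L0 L6←L0 L7←L6 L8←L7 L9←L6
Dom at joins:
  L3: preds {L1,L2}: {L0,L1} ∩ {L0,L2} = {L0}; idom=L0
  L4: preds {L0,L1}: {L0} ∩ {L0,L1} = {L0}; idom=L0
  L5: preds {L1,L4}: {L0,L1} ∩ {L0,L4} = {L0}; idom=L0
  L6: preds {L2,L3,L4}: {L0,L2} ∩ {L0,L3} ∩ {L0,L4} = {L0}; idom=L0
  L9: preds {L6,L7}: {L0,L6} ∩ {L0,L6,L7} = {L0,L6}; idom=L6

DF derivation:
  L3←L1: walk L1 to L0
  L3←L2: walk L2 to L0
  L4←L0: walk · to L0
  L4←L1: walk L1 to L0
  L5←L1: walk L1 to L0
  L5←L4: walk L4 to L0
  L6←L2: walk L2 to L0
  L6←L3: walk L3 to L0
  L6←L4: walk L4 to L0
  L9←L6: walk · to L6
  L9←L7: walk L7 to L6
  L0: DF=∅
  L1: DF={L3,L4,L5}
  L2: DF={L3,L6}
  L3: DF={L6}
  L4: DF={L5,L6}
  L5: DF=∅
  L6: DF=∅
  L7: DF={L9}
  L8: DF=∅
  L9: DF=∅

φ for y: defs {L0,L1,L5,L6}
  DF⁺ = {L3,L4,L5,L6}

Answer: ["L3", "L4", "L5", "L6"]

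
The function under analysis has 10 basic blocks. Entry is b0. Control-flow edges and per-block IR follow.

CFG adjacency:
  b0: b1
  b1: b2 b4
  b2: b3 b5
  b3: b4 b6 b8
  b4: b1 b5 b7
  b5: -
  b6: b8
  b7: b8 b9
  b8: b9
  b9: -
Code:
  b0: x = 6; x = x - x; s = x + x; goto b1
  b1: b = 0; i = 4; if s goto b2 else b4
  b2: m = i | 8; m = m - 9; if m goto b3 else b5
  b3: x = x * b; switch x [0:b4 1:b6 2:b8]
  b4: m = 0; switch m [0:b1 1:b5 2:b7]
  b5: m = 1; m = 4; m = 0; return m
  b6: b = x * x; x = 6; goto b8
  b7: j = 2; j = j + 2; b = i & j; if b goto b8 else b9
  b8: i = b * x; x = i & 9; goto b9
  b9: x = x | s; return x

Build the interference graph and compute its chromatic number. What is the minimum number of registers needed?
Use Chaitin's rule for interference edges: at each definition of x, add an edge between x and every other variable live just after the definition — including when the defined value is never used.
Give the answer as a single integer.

Answer: 5

Derivation:
Per-block:
  b0: def={s,x} ue=∅
  b1: def={b,i} ue={s}
  b2: def={m} ue={i}
  b3: def={x} ue={b,x}
  b4: def={m} ue=∅
  b5: def={m} ue=∅
  b6: def={b,x} ue={x}
  b7: def={b,j} ue={i}
  b8: def={i,x} ue={b,x}
  b9: def={x} ue={s,x}

Liveness:
  b0: in=∅ out={s,x}
  b1: in={s,x} out={b,i,s,x}
  b2: in={b,i,s,x} out={b,i,s,x}
  b3: in={b,i,s,x} out={b,i,s,x}
  b4: in={i,s,x} out={i,s,x}
  b5: in=∅ out=∅
  b6: in={s,x} out={b,s,x}
  b7: in={i,s,x} out={b,s,x}
  b8: in={b,s,x} out={s,x}
  b9: in={s,x} out=∅

Interference:
  b↔{i,m,s,x}
  i↔{b,j,m,s,x}
  j↔{i,s,x}
  m↔{b,i,s,x}
  s↔{b,i,j,m,x}
  x↔{b,i,j,m,s}

Chromatic number:
  clique {b,i,m,s,x} ⇒ need ≥ 5
  5-colouring: r0={i}  r1={s}  r2={x}  r3={b,j}  r4={m}
  χ = 5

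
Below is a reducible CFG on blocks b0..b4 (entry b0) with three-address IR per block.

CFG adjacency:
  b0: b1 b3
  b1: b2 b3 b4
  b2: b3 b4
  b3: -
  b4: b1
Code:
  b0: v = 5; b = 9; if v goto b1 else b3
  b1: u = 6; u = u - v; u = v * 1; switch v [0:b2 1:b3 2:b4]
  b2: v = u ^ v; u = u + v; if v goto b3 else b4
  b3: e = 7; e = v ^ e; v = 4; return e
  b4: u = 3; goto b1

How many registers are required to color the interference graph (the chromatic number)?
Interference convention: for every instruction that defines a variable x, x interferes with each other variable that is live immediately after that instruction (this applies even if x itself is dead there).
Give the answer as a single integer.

def/use:
  b0: def={b,v} ue=∅
  b1: def={u} ue={v}
  b2: def={u,v} ue={u,v}
  b3: def={e,v} ue={v}
  b4: def={u} ue=∅

Backward fixpoint:
  b0: in=∅ out={v}
  b1: in={v} out={u,v}
  b2: in={u,v} out={v}
  b3: in={v} out=∅
  b4: in={v} out={v}

Interference:
  b — {v}
  e — {v}
  u — {v}
  v — {b,e,u}

Colouring:
  {b,v} pairwise interfere (2-clique) ⇒ χ ≥ 2
  assign b→c1 e→c1 u→c1 v→c0 — no edge inside a register ⇒ χ ≤ 2
  χ = 2

Answer: 2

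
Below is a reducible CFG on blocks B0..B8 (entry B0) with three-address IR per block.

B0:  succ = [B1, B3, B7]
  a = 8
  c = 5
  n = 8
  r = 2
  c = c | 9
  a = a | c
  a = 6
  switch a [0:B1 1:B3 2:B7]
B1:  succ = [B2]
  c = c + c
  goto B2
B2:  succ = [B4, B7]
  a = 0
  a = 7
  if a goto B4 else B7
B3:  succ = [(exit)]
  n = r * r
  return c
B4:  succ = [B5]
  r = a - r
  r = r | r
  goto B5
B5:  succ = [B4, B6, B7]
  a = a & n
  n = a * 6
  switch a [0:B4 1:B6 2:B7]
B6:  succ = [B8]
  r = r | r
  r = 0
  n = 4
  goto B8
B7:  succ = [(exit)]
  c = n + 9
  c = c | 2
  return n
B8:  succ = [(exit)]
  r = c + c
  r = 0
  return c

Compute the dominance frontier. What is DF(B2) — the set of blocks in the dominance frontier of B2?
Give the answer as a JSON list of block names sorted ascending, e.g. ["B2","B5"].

Answer: ["B7"]

Analysis:
idom tree: B1←B0 B2←B1 B3←B0 B4←B2 B5←B4 B6←B5 B7←B0 B8←B6
Dom∩ at merges:
  B4: preds {B2,B5}: {B0,B1,B2} ∩ {B0,B1,B2,B4,B5} = {B0,B1,B2}; idom=B2
  B7: preds {B0,B2,B5}: {B0} ∩ {B0,B1,B2} ∩ {B0,B1,B2,B4,B5} = {B0}; idom=B0

Frontier:
  join B4 pred B2: · stop@B2
  join B4 pred B5: B5→B4 stop@B2
  join B7 pred B0: · stop@B0
  join B7 pred B2: B2→B1 stop@B0
  join B7 pred B5: B5→B4→B2→B1 stop@B0
  B0 → ∅
  B1 → {B7}
  B2 → {B7}
  B3 → ∅
  B4 → {B4,B7}
  B5 → {B4,B7}
  B6 → ∅
  B7 → ∅
  B8 → ∅

DF(B2) = ["B7"]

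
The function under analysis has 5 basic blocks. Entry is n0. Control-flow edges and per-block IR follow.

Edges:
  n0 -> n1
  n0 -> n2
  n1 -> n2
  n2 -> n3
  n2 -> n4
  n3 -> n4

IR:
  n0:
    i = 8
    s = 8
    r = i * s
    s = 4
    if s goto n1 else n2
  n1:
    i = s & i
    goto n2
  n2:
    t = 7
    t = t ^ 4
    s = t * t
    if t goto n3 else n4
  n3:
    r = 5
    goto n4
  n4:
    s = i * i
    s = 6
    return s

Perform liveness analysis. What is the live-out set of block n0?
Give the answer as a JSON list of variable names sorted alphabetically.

Answer: ["i", "s"]

Working:
def/use:
  n0 def {i,r,s} use ∅
  n1 def {i} use {i,s}
  n2 def {s,t} use ∅
  n3 def {r} use ∅
  n4 def {s} use {i}

Liveness:
  n0 li=∅ lo={i,s}
  n1 li={i,s} lo={i}
  n2 li={i} lo={i}
  n3 li={i} lo={i}
  n4 li={i} lo=∅

live-out(n0) = ["i", "s"]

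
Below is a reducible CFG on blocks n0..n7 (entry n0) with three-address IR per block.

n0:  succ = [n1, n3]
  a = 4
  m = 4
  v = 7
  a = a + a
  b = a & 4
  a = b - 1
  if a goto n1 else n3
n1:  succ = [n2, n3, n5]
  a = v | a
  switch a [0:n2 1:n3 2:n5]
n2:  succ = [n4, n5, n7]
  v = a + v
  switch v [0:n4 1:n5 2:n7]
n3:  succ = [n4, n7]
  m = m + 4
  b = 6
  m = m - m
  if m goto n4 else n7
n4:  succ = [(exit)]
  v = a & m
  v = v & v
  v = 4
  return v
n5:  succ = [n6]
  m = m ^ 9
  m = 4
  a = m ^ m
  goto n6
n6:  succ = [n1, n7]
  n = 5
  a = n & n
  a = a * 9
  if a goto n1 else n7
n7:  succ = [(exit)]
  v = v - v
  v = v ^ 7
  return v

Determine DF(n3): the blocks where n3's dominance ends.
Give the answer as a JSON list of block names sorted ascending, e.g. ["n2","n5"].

Answer: ["n4", "n7"]

Working:
idom tree: n1←n0 n2←n1 n3←n0 n4←n0 n5←n1 n6←n5 n7←n0
Join-block Dom:
  n1: preds {n0,n6}: {n0} ∩ {n0,n1,n5,n6} = {n0}; idom=n0
  n3: preds {n0,n1}: {n0} ∩ {n0,n1} = {n0}; idom=n0
  n4: preds {n2,n3}: {n0,n1,n2} ∩ {n0,n3} = {n0}; idom=n0
  n5: preds {n1,n2}: {n0,n1} ∩ {n0,n1,n2} = {n0,n1}; idom=n1
  n7: preds {n2,n3,n6}: {n0,n1,n2} ∩ {n0,n3} ∩ {n0,n1,n5,n6} = {n0}; idom=n0

Frontier:
  n1←n0: walk · to n0
  n1←n6: walk n6→n5→n1 to n0
  n3←n0: walk · to n0
  n3←n1: walk n1 to n0
  n4←n2: walk n2→n1 to n0
  n4←n3: walk n3 to n0
  n5←n1: walk · to n1
  n5←n2: walk n2 to n1
  n7←n2: walk n2→n1 to n0
  n7←n3: walk n3 to n0
  n7←n6: walk n6→n5→n1 to n0
  n0: DF=∅
  n1: DF={n1,n3,n4,n7}
  n2: DF={n4,n5,n7}
  n3: DF={n4,n7}
  n4: DF=∅
  n5: DF={n1,n7}
  n6: DF={n1,n7}
  n7: DF=∅

DF(n3) = ["n4", "n7"]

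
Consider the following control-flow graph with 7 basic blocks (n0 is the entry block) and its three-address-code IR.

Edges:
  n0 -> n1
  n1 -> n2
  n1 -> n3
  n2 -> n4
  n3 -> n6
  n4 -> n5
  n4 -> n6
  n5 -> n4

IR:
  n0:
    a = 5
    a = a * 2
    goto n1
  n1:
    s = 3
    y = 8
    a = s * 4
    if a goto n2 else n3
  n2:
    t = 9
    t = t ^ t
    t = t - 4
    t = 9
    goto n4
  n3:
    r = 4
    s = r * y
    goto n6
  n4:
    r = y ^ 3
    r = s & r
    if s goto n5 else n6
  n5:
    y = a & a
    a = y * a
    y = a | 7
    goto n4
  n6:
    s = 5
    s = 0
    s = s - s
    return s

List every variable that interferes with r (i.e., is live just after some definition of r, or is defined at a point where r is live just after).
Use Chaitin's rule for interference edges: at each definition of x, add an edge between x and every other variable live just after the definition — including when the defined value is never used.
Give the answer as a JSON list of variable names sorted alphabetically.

Answer: ["a", "s", "y"]

Analysis:
Per-block:
  n0: {a} / ∅
  n1: {a,s,y} / ∅
  n2: {t} / ∅
  n3: {r,s} / {y}
  n4: {r} / {s,y}
  n5: {a,y} / {a}
  n6: {s} / ∅

Live sets:
  live n0: ∅→∅
  live n1: ∅→{a,s,y}
  live n2: {a,s,y}→{a,s,y}
  live n3: {y}→∅
  live n4: {a,s,y}→{a,s}
  live n5: {a,s}→{a,s,y}
  live n6: ∅→∅

Interfere edges:
  a — {r,s,t,y}
  r — {a,s,y}
  s — {a,r,t,y}
  t — {a,s,y}
  y — {a,r,s,t}

N(r) = ["a", "s", "y"]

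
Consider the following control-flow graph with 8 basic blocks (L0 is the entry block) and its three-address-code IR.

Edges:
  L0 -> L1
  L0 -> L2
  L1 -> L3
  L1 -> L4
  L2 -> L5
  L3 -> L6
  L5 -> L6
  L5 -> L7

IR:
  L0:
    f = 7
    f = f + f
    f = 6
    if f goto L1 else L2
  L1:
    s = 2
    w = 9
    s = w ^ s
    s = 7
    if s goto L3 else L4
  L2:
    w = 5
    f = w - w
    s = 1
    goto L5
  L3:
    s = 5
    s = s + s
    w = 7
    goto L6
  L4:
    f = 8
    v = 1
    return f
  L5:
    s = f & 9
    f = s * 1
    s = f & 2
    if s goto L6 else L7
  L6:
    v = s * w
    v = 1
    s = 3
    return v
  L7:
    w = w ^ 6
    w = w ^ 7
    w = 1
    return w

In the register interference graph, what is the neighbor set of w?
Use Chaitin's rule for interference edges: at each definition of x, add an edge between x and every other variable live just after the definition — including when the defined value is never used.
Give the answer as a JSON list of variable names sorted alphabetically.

def/use:
  L0 def {f} use ∅
  L1 def {s,w} use ∅
  L2 def {f,s,w} use ∅
  L3 def {s,w} use ∅
  L4 def {f,v} use ∅
  L5 def {f,s} use {f}
  L6 def {s,v} use {s,w}
  L7 def {w} use {w}

Backward fixpoint:
  L0 li=∅ lo=∅
  L1 li=∅ lo=∅
  L2 li=∅ lo={f,w}
  L3 li=∅ lo={s,w}
  L4 li=∅ lo=∅
  L5 li={f,w} lo={s,w}
  L6 li={s,w} lo=∅
  L7 li={w} lo=∅

Conflict graph:
  f — {s,v,w}
  s — {f,v,w}
  v — {f,s}
  w — {f,s}

N(w) = ["f", "s"]

Answer: ["f", "s"]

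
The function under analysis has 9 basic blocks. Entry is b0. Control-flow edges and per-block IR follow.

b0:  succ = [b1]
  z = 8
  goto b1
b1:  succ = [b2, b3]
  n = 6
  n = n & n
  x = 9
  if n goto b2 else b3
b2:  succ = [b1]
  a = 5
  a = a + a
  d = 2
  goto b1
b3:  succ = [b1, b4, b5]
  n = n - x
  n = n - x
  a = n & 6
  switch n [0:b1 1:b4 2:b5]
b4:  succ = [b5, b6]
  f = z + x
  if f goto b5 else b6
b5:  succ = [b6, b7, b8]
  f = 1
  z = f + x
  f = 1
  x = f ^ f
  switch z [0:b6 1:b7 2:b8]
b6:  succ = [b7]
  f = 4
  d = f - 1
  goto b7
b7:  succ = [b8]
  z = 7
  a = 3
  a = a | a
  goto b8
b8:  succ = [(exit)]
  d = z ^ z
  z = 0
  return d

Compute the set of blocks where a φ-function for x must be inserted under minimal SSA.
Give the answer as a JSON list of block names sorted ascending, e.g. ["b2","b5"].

idom tree: b1←b0 b2←b1 b3←b1 b4←b3 b5←b3 b6←b3 b7←b3 b8←b3
Join-block Dom:
  b1: preds {b0,b2,b3}: {b0} ∩ {b0,b1,b2} ∩ {b0,b1,b3} = {b0}; idom=b0
  b5: preds {b3,b4}: {b0,b1,b3} ∩ {b0,b1,b3,b4} = {b0,b1,b3}; idom=b3
  b6: preds {b4,b5}: {b0,b1,b3,b4} ∩ {b0,b1,b3,b5} = {b0,b1,b3}; idom=b3
  b7: preds {b5,b6}: {b0,b1,b3,b5} ∩ {b0,b1,b3,b6} = {b0,b1,b3}; idom=b3
  b8: preds {b5,b7}: {b0,b1,b3,b5} ∩ {b0,b1,b3,b7} = {b0,b1,b3}; idom=b3

Frontier:
  join b1 pred b0: · stop@b0
  join b1 pred b2: b2→b1 stop@b0
  join b1 pred b3: b3→b1 stop@b0
  join b5 pred b3: · stop@b3
  join b5 pred b4: b4 stop@b3
  join b6 pred b4: b4 stop@b3
  join b6 pred b5: b5 stop@b3
  join b7 pred b5: b5 stop@b3
  join b7 pred b6: b6 stop@b3
  join b8 pred b5: b5 stop@b3
  join b8 pred b7: b7 stop@b3
  DF(b0)=∅
  DF(b1)={b1}
  DF(b2)={b1}
  DF(b3)={b1}
  DF(b4)={b5,b6}
  DF(b5)={b6,b7,b8}
  DF(b6)={b7}
  DF(b7)={b8}
  DF(b8)=∅

φ for x: defs {b1,b5}
  DF⁺ = {b1,b6,b7,b8}

Answer: ["b1", "b6", "b7", "b8"]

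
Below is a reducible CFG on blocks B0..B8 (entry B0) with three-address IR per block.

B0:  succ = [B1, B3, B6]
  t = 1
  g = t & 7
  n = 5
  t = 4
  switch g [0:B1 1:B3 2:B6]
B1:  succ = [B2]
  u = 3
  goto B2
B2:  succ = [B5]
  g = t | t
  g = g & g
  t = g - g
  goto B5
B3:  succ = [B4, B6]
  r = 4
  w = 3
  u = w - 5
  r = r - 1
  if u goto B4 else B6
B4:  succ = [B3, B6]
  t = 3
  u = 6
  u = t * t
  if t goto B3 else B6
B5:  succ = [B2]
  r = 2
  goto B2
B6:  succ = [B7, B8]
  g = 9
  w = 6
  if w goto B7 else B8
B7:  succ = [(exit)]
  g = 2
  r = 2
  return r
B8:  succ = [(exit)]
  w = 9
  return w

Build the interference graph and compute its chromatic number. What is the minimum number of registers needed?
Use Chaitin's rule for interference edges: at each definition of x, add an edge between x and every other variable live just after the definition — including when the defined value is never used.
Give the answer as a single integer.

Per-block:
  B0: {g,n,t} / ∅
  B1: {u} / ∅
  B2: {g,t} / {t}
  B3: {r,u,w} / ∅
  B4: {t,u} / ∅
  B5: {r} / ∅
  B6: {g,w} / ∅
  B7: {g,r} / ∅
  B8: {w} / ∅

Live sets:
  B0 li=∅ lo={t}
  B1 li={t} lo={t}
  B2 li={t} lo={t}
  B3 li=∅ lo=∅
  B4 li=∅ lo=∅
  B5 li={t} lo={t}
  B6 li=∅ lo=∅
  B7 li=∅ lo=∅
  B8 li=∅ lo=∅

Interfere edges:
  g — {n,t}
  n — {g}
  r — {t,u,w}
  t — {g,r,u}
  u — {r,t}
  w — {r}

Chromatic number:
  {r,t,u} pairwise interfere (3-clique) ⇒ χ ≥ 3
  3-colouring: R0={g,r}  R1={n,t,w}  R2={u}
  χ = 3

Answer: 3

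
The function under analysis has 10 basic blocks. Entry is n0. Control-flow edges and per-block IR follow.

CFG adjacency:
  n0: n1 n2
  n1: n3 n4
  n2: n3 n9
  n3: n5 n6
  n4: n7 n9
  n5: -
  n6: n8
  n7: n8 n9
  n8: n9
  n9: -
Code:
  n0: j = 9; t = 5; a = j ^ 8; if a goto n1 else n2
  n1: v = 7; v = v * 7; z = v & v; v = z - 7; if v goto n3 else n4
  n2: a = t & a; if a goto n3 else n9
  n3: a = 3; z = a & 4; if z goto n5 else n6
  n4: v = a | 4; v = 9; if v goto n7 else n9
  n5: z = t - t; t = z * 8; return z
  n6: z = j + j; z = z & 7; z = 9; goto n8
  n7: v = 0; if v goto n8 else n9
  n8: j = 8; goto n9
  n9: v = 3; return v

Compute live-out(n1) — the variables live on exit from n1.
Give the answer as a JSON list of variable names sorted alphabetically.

Per-block:
  n0: def={a,j,t} ue=∅
  n1: def={v,z} ue=∅
  n2: def={a} ue={a,t}
  n3: def={a,z} ue=∅
  n4: def={v} ue={a}
  n5: def={t,z} ue={t}
  n6: def={z} ue={j}
  n7: def={v} ue=∅
  n8: def={j} ue=∅
  n9: def={v} ue=∅

Backward fixpoint:
  live n0: ∅→{a,j,t}
  live n1: {a,j,t}→{a,j,t}
  live n2: {a,j,t}→{j,t}
  live n3: {j,t}→{j,t}
  live n4: {a}→∅
  live n5: {t}→∅
  live n6: {j}→∅
  live n7: ∅→∅
  live n8: ∅→∅
  live n9: ∅→∅

live-out(n1) = ["a", "j", "t"]

Answer: ["a", "j", "t"]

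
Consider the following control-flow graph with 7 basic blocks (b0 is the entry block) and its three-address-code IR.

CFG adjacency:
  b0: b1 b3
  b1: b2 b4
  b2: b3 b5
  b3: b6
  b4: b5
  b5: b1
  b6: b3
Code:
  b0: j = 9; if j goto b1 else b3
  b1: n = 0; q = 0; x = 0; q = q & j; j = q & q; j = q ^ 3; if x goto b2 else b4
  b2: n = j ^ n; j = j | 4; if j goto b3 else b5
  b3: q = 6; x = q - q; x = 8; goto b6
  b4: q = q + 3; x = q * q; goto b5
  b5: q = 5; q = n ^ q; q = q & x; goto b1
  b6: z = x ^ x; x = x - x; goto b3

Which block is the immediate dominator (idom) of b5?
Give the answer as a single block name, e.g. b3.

Answer: b1

Derivation:
idom tree: b1←b0 b2←b1 b3←b0 b4←b1 b5←b1 b6←b3
Join-block Dom:
  b1: preds {b0,b5}: {b0} ∩ {b0,b1,b5} = {b0}; idom=b0
  b3: preds {b0,b2,b6}: {b0} ∩ {b0,b1,b2} ∩ {b0,b3,b6} = {b0}; idom=b0
  b5: preds {b2,b4}: {b0,b1,b2} ∩ {b0,b1,b4} = {b0,b1}; idom=b1

idom(b5) = b1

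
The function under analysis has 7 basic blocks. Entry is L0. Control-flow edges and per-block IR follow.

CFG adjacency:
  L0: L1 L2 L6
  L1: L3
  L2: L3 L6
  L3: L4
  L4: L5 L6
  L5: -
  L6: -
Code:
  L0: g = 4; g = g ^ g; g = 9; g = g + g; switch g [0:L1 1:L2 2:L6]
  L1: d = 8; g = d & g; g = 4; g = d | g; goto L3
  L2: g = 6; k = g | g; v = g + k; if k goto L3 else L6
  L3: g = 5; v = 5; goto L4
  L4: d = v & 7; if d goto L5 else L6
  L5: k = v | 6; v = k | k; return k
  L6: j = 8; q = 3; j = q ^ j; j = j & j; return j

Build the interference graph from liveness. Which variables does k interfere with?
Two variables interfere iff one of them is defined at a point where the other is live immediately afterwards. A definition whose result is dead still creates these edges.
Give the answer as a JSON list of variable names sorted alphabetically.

Answer: ["g", "v"]

Analysis:
Block summaries:
  L0: def={g} ue=∅
  L1: def={d,g} ue={g}
  L2: def={g,k,v} ue=∅
  L3: def={g,v} ue=∅
  L4: def={d} ue={v}
  L5: def={k,v} ue={v}
  L6: def={j,q} ue=∅

Backward fixpoint:
  L0: in=∅ out={g}
  L1: in={g} out=∅
  L2: in=∅ out=∅
  L3: in=∅ out={v}
  L4: in={v} out={v}
  L5: in={v} out=∅
  L6: in=∅ out=∅

Interfere edges:
  d↔{g,v}
  g↔{d,k}
  j↔{q}
  k↔{g,v}
  q↔{j}
  v↔{d,k}

N(k) = ["g", "v"]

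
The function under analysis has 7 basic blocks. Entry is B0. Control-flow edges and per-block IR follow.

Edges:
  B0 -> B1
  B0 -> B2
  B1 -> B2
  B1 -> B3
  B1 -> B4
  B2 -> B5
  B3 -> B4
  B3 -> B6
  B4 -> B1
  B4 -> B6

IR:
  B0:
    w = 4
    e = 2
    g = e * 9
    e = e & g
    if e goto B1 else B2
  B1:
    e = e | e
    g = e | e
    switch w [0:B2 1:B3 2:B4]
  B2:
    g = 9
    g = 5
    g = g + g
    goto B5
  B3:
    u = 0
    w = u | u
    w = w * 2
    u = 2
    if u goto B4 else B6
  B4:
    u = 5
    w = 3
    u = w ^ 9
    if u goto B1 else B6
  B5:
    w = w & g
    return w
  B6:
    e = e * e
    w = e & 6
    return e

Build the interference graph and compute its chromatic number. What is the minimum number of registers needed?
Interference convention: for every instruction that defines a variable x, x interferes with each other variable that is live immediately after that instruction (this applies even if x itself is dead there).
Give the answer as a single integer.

Answer: 3

Derivation:
Per-block:
  B0: def={e,g,w} ue=∅
  B1: def={e,g} ue={e,w}
  B2: def={g} ue=∅
  B3: def={u,w} ue=∅
  B4: def={u,w} ue=∅
  B5: def={w} ue={g,w}
  B6: def={e,w} ue={e}

Liveness:
  live B0: ∅→{e,w}
  live B1: {e,w}→{e,w}
  live B2: {w}→{g,w}
  live B3: {e}→{e}
  live B4: {e}→{e,w}
  live B5: {g,w}→∅
  live B6: {e}→∅

Interfere edges:
  e: {g,u,w}
  g: {e,w}
  u: {e,w}
  w: {e,g,u}

Registers:
  lower bound: {e,g,w} mutually conflict ⇒ χ ≥ 3
  3-colouring: R0={e}  R1={w}  R2={g,u}
  χ = 3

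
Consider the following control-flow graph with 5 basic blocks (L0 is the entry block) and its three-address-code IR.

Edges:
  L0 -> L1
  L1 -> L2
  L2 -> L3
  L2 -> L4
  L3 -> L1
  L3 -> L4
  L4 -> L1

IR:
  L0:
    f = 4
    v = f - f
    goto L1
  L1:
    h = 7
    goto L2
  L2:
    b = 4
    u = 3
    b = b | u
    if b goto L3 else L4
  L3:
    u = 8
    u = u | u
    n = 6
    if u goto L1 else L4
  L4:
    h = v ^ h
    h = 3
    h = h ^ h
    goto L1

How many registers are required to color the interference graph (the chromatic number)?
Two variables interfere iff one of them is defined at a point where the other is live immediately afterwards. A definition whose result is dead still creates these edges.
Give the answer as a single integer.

Answer: 4

Working:
Per-block:
  L0: {f,v} / ∅
  L1: {h} / ∅
  L2: {b,u} / ∅
  L3: {n,u} / ∅
  L4: {h} / {h,v}

Live sets:
  live L0: ∅→{v}
  live L1: {v}→{h,v}
  live L2: {h,v}→{h,v}
  live L3: {h,v}→{h,v}
  live L4: {h,v}→{v}

Interfere edges:
  b: {h,u,v}
  f: ∅
  h: {b,n,u,v}
  n: {h,u,v}
  u: {b,h,n,v}
  v: {b,h,n,u}

Chromatic number:
  {b,h,u,v} pairwise interfere (4-clique) ⇒ χ ≥ 4
  4-colouring: R0={f,h}  R1={u}  R2={v}  R3={b,n}
  χ = 4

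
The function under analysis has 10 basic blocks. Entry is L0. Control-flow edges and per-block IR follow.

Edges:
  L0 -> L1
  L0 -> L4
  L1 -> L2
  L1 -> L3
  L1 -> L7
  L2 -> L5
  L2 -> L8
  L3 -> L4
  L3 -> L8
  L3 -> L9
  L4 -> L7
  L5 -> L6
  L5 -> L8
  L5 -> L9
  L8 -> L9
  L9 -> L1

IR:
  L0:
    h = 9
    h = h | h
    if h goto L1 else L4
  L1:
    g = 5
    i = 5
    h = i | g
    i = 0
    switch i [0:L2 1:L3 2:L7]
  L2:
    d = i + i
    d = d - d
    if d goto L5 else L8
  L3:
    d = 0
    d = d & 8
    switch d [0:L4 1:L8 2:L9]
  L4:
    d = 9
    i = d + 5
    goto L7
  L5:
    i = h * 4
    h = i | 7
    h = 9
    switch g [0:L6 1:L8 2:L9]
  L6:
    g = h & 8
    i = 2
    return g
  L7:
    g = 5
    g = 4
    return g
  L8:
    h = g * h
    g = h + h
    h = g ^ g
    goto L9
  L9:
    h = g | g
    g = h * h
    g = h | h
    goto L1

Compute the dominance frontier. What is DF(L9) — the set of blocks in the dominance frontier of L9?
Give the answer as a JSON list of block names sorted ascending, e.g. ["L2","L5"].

Answer: ["L1"]

Working:
idom tree: L1←L0 L2←L1 L3←L1 L4←L0 L5←L2 L6←L5 L7←L0 L8←L1 L9←L1
Join-block Dom:
  L1: preds {L0,L9}: {L0} ∩ {L0,L1,L9} = {L0}; idom=L0
  L4: preds {L0,L3}: {L0} ∩ {L0,L1,L3} = {L0}; idom=L0
  L7: preds {L1,L4}: {L0,L1} ∩ {L0,L4} = {L0}; idom=L0
  L8: preds {L2,L3,L5}: {L0,L1,L2} ∩ {L0,L1,L3} ∩ {L0,L1,L2,L5} = {L0,L1}; idom=L1
  L9: preds {L3,L5,L8}: {L0,L1,L3} ∩ {L0,L1,L2,L5} ∩ {L0,L1,L8} = {L0,L1}; idom=L1

Frontier:
  join L1 pred L0: · stop@L0
  join L1 pred L9: L9→L1 stop@L0
  join L4 pred L0: · stop@L0
  join L4 pred L3: L3→L1 stop@L0
  join L7 pred L1: L1 stop@L0
  join L7 pred L4: L4 stop@L0
  join L8 pred L2: L2 stop@L1
  join L8 pred L3: L3 stop@L1
  join L8 pred L5: L5→L2 stop@L1
  join L9 pred L3: L3 stop@L1
  join L9 pred L5: L5→L2 stop@L1
  join L9 pred L8: L8 stop@L1
  L0: DF=∅
  L1: DF={L1,L4,L7}
  L2: DF={L8,L9}
  L3: DF={L4,L8,L9}
  L4: DF={L7}
  L5: DF={L8,L9}
  L6: DF=∅
  L7: DF=∅
  L8: DF={L9}
  L9: DF={L1}

DF(L9) = ["L1"]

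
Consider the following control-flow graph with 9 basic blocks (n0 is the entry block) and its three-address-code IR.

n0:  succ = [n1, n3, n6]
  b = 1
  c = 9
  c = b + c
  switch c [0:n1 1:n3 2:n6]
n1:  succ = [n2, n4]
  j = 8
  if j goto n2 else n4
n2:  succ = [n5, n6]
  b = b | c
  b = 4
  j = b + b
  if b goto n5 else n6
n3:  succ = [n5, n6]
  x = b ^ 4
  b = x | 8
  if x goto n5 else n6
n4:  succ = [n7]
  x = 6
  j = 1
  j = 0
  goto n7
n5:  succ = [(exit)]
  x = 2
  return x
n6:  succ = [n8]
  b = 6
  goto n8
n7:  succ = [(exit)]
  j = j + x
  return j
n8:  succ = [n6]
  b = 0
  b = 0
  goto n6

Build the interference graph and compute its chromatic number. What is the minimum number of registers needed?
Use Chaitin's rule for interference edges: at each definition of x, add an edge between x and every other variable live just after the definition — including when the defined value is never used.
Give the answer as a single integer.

Answer: 3

Working:
Per-block:
  n0: {b,c} / ∅
  n1: {j} / ∅
  n2: {b,j} / {b,c}
  n3: {b,x} / {b}
  n4: {j,x} / ∅
  n5: {x} / ∅
  n6: {b} / ∅
  n7: {j} / {j,x}
  n8: {b} / ∅

Live sets:
  n0 li=∅ lo={b,c}
  n1 li={b,c} lo={b,c}
  n2 li={b,c} lo=∅
  n3 li={b} lo=∅
  n4 li=∅ lo={j,x}
  n5 li=∅ lo=∅
  n6 li=∅ lo=∅
  n7 li={j,x} lo=∅
  n8 li=∅ lo=∅

Conflict graph:
  b↔{c,j,x}
  c↔{b,j}
  j↔{b,c,x}
  x↔{b,j}

Colouring:
  clique {b,c,j} ⇒ need ≥ 3
  assign b→R0 c→R2 j→R1 x→R2 — no edge inside a register ⇒ χ ≤ 3
  χ = 3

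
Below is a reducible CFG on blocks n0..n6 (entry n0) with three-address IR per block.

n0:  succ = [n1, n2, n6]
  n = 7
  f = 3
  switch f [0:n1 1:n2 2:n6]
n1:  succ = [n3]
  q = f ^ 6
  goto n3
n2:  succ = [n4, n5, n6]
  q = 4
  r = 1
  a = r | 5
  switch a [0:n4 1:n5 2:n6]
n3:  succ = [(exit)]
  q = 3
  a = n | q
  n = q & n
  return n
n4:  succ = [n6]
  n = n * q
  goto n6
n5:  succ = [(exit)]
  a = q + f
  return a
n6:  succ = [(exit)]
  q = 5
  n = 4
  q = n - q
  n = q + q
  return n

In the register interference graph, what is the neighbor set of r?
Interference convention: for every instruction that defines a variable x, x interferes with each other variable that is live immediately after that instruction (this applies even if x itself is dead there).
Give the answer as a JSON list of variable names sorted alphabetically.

def/use:
  n0: def={f,n} ue=∅
  n1: def={q} ue={f}
  n2: def={a,q,r} ue=∅
  n3: def={a,n,q} ue={n}
  n4: def={n} ue={n,q}
  n5: def={a} ue={f,q}
  n6: def={n,q} ue=∅

Backward fixpoint:
  n0: in=∅ out={f,n}
  n1: in={f,n} out={n}
  n2: in={f,n} out={f,n,q}
  n3: in={n} out=∅
  n4: in={n,q} out=∅
  n5: in={f,q} out=∅
  n6: in=∅ out=∅

Interference:
  a — {f,n,q}
  f — {a,n,q,r}
  n — {a,f,q,r}
  q — {a,f,n,r}
  r — {f,n,q}

N(r) = ["f", "n", "q"]

Answer: ["f", "n", "q"]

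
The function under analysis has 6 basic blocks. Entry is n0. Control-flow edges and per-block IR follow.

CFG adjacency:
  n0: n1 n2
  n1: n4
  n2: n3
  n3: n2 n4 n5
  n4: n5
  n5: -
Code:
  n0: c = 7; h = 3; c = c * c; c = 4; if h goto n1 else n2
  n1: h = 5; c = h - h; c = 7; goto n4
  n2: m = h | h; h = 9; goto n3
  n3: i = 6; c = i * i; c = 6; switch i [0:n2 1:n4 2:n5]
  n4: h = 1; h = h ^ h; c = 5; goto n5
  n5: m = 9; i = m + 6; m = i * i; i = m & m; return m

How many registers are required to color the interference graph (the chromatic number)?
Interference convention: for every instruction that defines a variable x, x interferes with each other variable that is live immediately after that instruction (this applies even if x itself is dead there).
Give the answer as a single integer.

Per-block:
  n0 def {c,h} use ∅
  n1 def {c,h} use ∅
  n2 def {h,m} use {h}
  n3 def {c,i} use ∅
  n4 def {c,h} use ∅
  n5 def {i,m} use ∅

Backward fixpoint:
  n0 li=∅ lo={h}
  n1 li=∅ lo=∅
  n2 li={h} lo={h}
  n3 li={h} lo={h}
  n4 li=∅ lo=∅
  n5 li=∅ lo=∅

Interfere edges:
  c — {h,i}
  h — {c,i}
  i — {c,h,m}
  m — {i}

Registers:
  {c,h,i} pairwise interfere (3-clique) ⇒ χ ≥ 3
  assign c→r1 h→r2 i→r0 m→r1 — no edge inside a register ⇒ χ ≤ 3
  χ = 3

Answer: 3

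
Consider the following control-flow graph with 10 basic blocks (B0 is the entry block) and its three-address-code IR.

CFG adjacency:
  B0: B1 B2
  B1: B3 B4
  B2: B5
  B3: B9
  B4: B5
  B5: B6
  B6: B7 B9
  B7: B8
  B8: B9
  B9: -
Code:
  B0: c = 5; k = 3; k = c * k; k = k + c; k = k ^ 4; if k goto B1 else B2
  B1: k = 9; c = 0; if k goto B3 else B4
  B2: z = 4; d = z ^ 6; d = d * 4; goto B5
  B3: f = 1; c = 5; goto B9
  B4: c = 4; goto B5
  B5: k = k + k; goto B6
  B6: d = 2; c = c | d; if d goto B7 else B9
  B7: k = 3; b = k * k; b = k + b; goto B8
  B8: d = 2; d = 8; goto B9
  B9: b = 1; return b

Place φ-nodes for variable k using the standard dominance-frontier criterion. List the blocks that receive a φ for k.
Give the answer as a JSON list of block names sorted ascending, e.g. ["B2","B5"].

idom tree: B1←B0 B2←B0 B3←B1 B4←B1 B5←B0 B6←B5 B7←B6 B8←B7 B9←B0
Dom at joins:
  B5: preds {B2,B4}: {B0,B2} ∩ {B0,B1,B4} = {B0}; idom=B0
  B9: preds {B3,B6,B8}: {B0,B1,B3} ∩ {B0,B5,B6} ∩ {B0,B5,B6,B7,B8} = {B0}; idom=B0

DF walk-up:
  B5←B2: walk B2 to B0
  B5←B4: walk B4→B1 to B0
  B9←B3: walk B3→B1 to B0
  B9←B6: walk B6→B5 to B0
  B9←B8: walk B8→B7→B6→B5 to B0
  DF(B0)=∅
  DF(B1)={B5,B9}
  DF(B2)={B5}
  DF(B3)={B9}
  DF(B4)={B5}
  DF(B5)={B9}
  DF(B6)={B9}
  DF(B7)={B9}
  DF(B8)={B9}
  DF(B9)=∅

φ for k: defs {B0,B1,B5,B7}
  DF⁺ = {B5,B9}

Answer: ["B5", "B9"]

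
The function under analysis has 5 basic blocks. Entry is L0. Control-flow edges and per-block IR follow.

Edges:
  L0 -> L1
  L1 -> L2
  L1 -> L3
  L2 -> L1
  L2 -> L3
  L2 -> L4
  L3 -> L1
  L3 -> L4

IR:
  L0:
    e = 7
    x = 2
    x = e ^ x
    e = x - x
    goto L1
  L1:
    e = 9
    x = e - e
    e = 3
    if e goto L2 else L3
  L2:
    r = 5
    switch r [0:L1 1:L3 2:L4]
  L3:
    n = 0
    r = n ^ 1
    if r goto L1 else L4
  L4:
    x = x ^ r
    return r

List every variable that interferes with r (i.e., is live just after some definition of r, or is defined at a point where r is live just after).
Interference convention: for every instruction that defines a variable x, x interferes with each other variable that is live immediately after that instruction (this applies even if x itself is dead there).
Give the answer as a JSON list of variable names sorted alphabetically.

Block summaries:
  L0: {e,x} / ∅
  L1: {e,x} / ∅
  L2: {r} / ∅
  L3: {n,r} / ∅
  L4: {x} / {r,x}

Backward fixpoint:
  L0 li=∅ lo=∅
  L1 li=∅ lo={x}
  L2 li={x} lo={r,x}
  L3 li={x} lo={r,x}
  L4 li={r,x} lo=∅

Conflict graph:
  e: {x}
  n: {x}
  r: {x}
  x: {e,n,r}

N(r) = ["x"]

Answer: ["x"]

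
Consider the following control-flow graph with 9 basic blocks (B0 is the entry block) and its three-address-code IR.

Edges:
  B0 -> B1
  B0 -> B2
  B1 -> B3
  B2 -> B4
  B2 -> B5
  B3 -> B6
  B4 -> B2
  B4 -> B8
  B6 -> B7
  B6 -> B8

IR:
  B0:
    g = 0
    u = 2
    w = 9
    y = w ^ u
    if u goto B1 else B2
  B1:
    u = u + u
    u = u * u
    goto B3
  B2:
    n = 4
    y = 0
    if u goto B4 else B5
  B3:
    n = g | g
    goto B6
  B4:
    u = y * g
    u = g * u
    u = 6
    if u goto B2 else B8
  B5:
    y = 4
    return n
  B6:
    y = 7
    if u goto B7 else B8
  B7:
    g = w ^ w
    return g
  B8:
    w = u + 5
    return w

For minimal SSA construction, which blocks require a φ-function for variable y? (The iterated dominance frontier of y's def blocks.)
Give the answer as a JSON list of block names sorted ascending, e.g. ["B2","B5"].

Answer: ["B2", "B8"]

Derivation:
idom tree: B1←B0 B2←B0 B3←B1 B4←B2 B5←B2 B6←B3 B7←B6 B8←B0
Dom∩ at merges:
  B2: preds {B0,B4}: {B0} ∩ {B0,B2,B4} = {B0}; idom=B0
  B8: preds {B4,B6}: {B0,B2,B4} ∩ {B0,B1,B3,B6} = {B0}; idom=B0

DF derivation:
  B2←B0: walk · to B0
  B2←B4: walk B4→B2 to B0
  B8←B4: walk B4→B2 to B0
  B8←B6: walk B6→B3→B1 to B0
  DF(B0)=∅
  DF(B1)={B8}
  DF(B2)={B2,B8}
  DF(B3)={B8}
  DF(B4)={B2,B8}
  DF(B5)=∅
  DF(B6)={B8}
  DF(B7)=∅
  DF(B8)=∅

φ for y: defs {B0,B2,B5,B6}
  DF⁺ = {B2,B8}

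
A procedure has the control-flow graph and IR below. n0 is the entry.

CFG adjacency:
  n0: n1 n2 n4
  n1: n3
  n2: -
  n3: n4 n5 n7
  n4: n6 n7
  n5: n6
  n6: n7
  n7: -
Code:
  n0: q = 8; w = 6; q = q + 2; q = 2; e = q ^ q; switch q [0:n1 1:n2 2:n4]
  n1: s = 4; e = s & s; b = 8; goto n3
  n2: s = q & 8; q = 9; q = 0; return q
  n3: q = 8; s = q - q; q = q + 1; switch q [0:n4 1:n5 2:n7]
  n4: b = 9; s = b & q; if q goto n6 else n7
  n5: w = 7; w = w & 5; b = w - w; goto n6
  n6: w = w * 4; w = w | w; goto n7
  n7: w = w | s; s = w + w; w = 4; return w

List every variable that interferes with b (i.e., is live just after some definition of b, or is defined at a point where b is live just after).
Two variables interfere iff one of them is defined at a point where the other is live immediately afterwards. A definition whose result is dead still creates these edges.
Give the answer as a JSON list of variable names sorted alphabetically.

Answer: ["q", "s", "w"]

Working:
Per-block:
  n0 def {e,q,w} use ∅
  n1 def {b,e,s} use ∅
  n2 def {q,s} use {q}
  n3 def {q,s} use ∅
  n4 def {b,s} use {q}
  n5 def {b,w} use ∅
  n6 def {w} use {w}
  n7 def {s,w} use {s,w}

Liveness:
  n0: in=∅ out={q,w}
  n1: in={w} out={w}
  n2: in={q} out=∅
  n3: in={w} out={q,s,w}
  n4: in={q,w} out={s,w}
  n5: in={s} out={s,w}
  n6: in={s,w} out={s,w}
  n7: in={s,w} out=∅

Interference:
  b↔{q,s,w}
  e↔{q,w}
  q↔{b,e,s,w}
  s↔{b,q,w}
  w↔{b,e,q,s}

N(b) = ["q", "s", "w"]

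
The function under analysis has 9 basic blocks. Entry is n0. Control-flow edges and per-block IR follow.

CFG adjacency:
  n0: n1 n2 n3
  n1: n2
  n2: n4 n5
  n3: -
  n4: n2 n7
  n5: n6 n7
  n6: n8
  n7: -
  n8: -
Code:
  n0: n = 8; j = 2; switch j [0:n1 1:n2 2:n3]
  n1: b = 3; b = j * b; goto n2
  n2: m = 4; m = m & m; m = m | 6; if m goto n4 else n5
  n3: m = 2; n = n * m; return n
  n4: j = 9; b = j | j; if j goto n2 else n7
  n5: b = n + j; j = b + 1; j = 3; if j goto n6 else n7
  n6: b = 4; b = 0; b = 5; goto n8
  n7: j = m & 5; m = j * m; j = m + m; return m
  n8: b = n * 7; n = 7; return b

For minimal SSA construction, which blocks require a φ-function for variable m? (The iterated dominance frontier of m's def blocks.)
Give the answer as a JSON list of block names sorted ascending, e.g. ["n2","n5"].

idom tree: n1←n0 n2←n0 n3←n0 n4←n2 n5←n2 n6←n5 n7←n2 n8←n6
Dom at joins:
  n2: preds {n0,n1,n4}: {n0} ∩ {n0,n1} ∩ {n0,n2,n4} = {n0}; idom=n0
  n7: preds {n4,n5}: {n0,n2,n4} ∩ {n0,n2,n5} = {n0,n2}; idom=n2

Frontier:
  n2←n0: walk · to n0
  n2←n1: walk n1 to n0
  n2←n4: walk n4→n2 to n0
  n7←n4: walk n4 to n2
  n7←n5: walk n5 to n2
  n0 → ∅
  n1 → {n2}
  n2 → {n2}
  n3 → ∅
  n4 → {n2,n7}
  n5 → {n7}
  n6 → ∅
  n7 → ∅
  n8 → ∅

φ for m: defs {n2,n3,n7}
  DF⁺ = {n2}

Answer: ["n2"]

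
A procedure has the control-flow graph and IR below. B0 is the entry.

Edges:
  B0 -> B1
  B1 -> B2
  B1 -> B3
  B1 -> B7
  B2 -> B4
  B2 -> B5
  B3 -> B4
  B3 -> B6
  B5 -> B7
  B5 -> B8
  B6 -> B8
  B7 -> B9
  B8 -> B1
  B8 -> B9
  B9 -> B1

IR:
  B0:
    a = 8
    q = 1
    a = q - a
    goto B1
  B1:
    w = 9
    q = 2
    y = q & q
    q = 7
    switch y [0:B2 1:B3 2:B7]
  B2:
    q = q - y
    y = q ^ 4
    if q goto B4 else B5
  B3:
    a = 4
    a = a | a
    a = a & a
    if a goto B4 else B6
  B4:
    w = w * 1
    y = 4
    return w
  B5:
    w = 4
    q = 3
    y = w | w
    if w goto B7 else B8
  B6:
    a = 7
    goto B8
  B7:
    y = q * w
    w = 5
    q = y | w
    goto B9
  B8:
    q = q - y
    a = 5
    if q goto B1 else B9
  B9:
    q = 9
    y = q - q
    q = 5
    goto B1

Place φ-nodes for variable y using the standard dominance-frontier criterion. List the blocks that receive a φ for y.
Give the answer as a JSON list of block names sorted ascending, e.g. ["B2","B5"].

idom tree: B1←B0 B2←B1 B3←B1 B4←B1 B5←B2 B6←B3 B7←B1 B8←B1 B9←B1
Join-block Dom:
  B1: preds {B0,B8,B9}: {B0} ∩ {B0,B1,B8} ∩ {B0,B1,B9} = {B0}; idom=B0
  B4: preds {B2,B3}: {B0,B1,B2} ∩ {B0,B1,B3} = {B0,B1}; idom=B1
  B7: preds {B1,B5}: {B0,B1} ∩ {B0,B1,B2,B5} = {B0,B1}; idom=B1
  B8: preds {B5,B6}: {B0,B1,B2,B5} ∩ {B0,B1,B3,B6} = {B0,B1}; idom=B1
  B9: preds {B7,B8}: {B0,B1,B7} ∩ {B0,B1,B8} = {B0,B1}; idom=B1

DF walk-up:
  join B1 pred B0: · stop@B0
  join B1 pred B8: B8→B1 stop@B0
  join B1 pred B9: B9→B1 stop@B0
  join B4 pred B2: B2 stop@B1
  join B4 pred B3: B3 stop@B1
  join B7 pred B1: · stop@B1
  join B7 pred B5: B5→B2 stop@B1
  join B8 pred B5: B5→B2 stop@B1
  join B8 pred B6: B6→B3 stop@B1
  join B9 pred B7: B7 stop@B1
  join B9 pred B8: B8 stop@B1
  DF(B0)=∅
  DF(B1)={B1}
  DF(B2)={B4,B7,B8}
  DF(B3)={B4,B8}
  DF(B4)=∅
  DF(B5)={B7,B8}
  DF(B6)={B8}
  DF(B7)={B9}
  DF(B8)={B1,B9}
  DF(B9)={B1}

φ for y: defs {B1,B2,B4,B5,B7,B9}
  DF⁺ = {B1,B4,B7,B8,B9}

Answer: ["B1", "B4", "B7", "B8", "B9"]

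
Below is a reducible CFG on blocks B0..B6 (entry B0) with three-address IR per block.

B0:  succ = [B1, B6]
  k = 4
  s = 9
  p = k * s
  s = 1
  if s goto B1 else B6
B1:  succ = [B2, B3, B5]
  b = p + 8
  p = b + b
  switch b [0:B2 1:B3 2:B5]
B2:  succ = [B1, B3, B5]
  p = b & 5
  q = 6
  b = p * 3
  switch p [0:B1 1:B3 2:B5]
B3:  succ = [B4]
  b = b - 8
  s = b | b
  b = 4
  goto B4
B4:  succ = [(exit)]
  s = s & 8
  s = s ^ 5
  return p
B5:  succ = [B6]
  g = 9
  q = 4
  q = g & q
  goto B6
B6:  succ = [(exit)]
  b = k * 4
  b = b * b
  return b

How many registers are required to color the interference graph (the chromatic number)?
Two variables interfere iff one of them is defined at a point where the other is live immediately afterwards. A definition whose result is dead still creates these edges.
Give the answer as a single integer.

Answer: 4

Working:
def/use:
  B0 def {k,p,s} use ∅
  B1 def {b,p} use {p}
  B2 def {b,p,q} use {b}
  B3 def {b,s} use {b}
  B4 def {s} use {p,s}
  B5 def {g,q} use ∅
  B6 def {b} use {k}

Liveness:
  B0: in=∅ out={k,p}
  B1: in={k,p} out={b,k,p}
  B2: in={b,k} out={b,k,p}
  B3: in={b,p} out={p,s}
  B4: in={p,s} out=∅
  B5: in={k} out={k}
  B6: in={k} out=∅

Interfere edges:
  b↔{k,p,s}
  g↔{k,q}
  k↔{b,g,p,q,s}
  p↔{b,k,q,s}
  q↔{g,k,p}
  s↔{b,k,p}

Chromatic number:
  lower bound: {b,k,p,s} mutually conflict ⇒ χ ≥ 4
  4-colouring: R0={k}  R1={g,p}  R2={b,q}  R3={s}
  χ = 4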